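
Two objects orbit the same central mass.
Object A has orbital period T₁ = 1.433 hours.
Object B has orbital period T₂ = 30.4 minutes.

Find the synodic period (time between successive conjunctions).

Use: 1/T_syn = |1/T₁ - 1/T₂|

Convert to SI: T₁ = 1.433 hours = 5158.8 s; T₂ = 30.4 minutes = 1824 s.
T_syn = |T₁ · T₂ / (T₁ − T₂)|.
T_syn = |5158.8 · 1824 / (5158.8 − 1824)| s ≈ 2822 s = 47.03 minutes.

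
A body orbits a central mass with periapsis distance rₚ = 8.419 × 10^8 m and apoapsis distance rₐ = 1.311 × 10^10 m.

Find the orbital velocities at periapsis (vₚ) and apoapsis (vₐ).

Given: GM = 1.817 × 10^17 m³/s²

Use the vis-viva equation v² = GM(2/r − 1/a) with a = (rₚ + rₐ)/2 = (8.419e+08 + 1.311e+10)/2 = 6.97595e+09 m.
vₚ = √(GM · (2/rₚ − 1/a)) = √(1.817e+17 · (2/8.419e+08 − 1/6.97595e+09)) m/s ≈ 2.014e+04 m/s = 20.14 km/s.
vₐ = √(GM · (2/rₐ − 1/a)) = √(1.817e+17 · (2/1.311e+10 − 1/6.97595e+09)) m/s ≈ 1293 m/s = 1.293 km/s.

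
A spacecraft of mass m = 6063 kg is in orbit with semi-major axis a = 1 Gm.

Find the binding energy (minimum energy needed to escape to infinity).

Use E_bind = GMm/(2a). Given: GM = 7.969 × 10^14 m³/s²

Convert to SI: a = 1 Gm = 1e+09 m.
Total orbital energy is E = −GMm/(2a); binding energy is E_bind = −E = GMm/(2a).
E_bind = 7.969e+14 · 6063 / (2 · 1e+09) J ≈ 2.416e+09 J = 2.416 GJ.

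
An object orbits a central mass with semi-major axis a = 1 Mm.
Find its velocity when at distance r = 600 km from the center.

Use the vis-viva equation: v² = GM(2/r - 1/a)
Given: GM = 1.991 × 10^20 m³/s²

Convert to SI: a = 1 Mm = 1e+06 m; r = 600 km = 600000 m.
Vis-viva: v = √(GM · (2/r − 1/a)).
2/r − 1/a = 2/600000 − 1/1e+06 = 2.33333e-06 m⁻¹.
v = √(1.991e+20 · 2.33333e-06) m/s ≈ 2.155e+07 m/s = 2.155e+04 km/s.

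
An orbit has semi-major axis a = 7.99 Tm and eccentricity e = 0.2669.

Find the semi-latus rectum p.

Convert to SI: a = 7.99 Tm = 7.99e+12 m.
p = a (1 − e²).
p = 7.99e+12 · (1 − (0.2669)²) = 7.99e+12 · 0.928764 ≈ 7.421e+12 m = 7.421 Tm.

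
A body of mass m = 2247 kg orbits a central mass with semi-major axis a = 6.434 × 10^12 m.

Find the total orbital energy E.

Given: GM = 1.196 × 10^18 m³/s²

E = −GMm / (2a).
E = −1.196e+18 · 2247 / (2 · 6.434e+12) J ≈ -2.088e+08 J = -208.8 MJ.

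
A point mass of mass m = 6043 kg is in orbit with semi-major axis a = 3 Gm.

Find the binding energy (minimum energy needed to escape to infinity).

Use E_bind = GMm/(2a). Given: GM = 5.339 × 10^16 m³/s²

Convert to SI: a = 3 Gm = 3e+09 m.
Total orbital energy is E = −GMm/(2a); binding energy is E_bind = −E = GMm/(2a).
E_bind = 5.339e+16 · 6043 / (2 · 3e+09) J ≈ 5.377e+10 J = 53.77 GJ.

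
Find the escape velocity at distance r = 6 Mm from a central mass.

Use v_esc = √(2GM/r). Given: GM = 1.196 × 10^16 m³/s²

Convert to SI: r = 6 Mm = 6e+06 m.
Escape velocity comes from setting total energy to zero: ½v² − GM/r = 0 ⇒ v_esc = √(2GM / r).
v_esc = √(2 · 1.196e+16 / 6e+06) m/s ≈ 6.314e+04 m/s = 63.14 km/s.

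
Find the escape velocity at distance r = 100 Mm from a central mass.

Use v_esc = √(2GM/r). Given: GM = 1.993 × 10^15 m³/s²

Convert to SI: r = 100 Mm = 1e+08 m.
Escape velocity comes from setting total energy to zero: ½v² − GM/r = 0 ⇒ v_esc = √(2GM / r).
v_esc = √(2 · 1.993e+15 / 1e+08) m/s ≈ 6313 m/s = 6.313 km/s.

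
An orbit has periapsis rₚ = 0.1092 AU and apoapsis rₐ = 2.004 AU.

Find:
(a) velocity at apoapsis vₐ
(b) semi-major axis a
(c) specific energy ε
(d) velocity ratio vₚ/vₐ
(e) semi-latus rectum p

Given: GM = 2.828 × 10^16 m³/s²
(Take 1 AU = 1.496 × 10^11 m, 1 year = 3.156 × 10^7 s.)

Convert to SI: rₚ = 0.1092 AU = 1.63363e+10 m; rₐ = 2.004 AU = 2.99798e+11 m.
(a) With a = (rₚ + rₐ)/2 = 1.58067e+11 m, vₐ = √(GM (2/rₐ − 1/a)) = √(2.828e+16 · (2/2.99798e+11 − 1/1.58067e+11)) m/s ≈ 98.74 m/s
(b) a = (rₚ + rₐ)/2 = (1.63363e+10 + 2.99798e+11)/2 ≈ 1.581e+11 m
(c) With a = (rₚ + rₐ)/2 = 1.58067e+11 m, ε = −GM/(2a) = −2.828e+16/(2 · 1.58067e+11) J/kg ≈ -8.946e+04 J/kg
(d) Conservation of angular momentum (rₚvₚ = rₐvₐ) gives vₚ/vₐ = rₐ/rₚ = 2.99798e+11/1.63363e+10 ≈ 18.35
(e) From a = (rₚ + rₐ)/2 = 1.58067e+11 m and e = (rₐ − rₚ)/(rₐ + rₚ) = 0.89665, p = a(1 − e²) = 1.58067e+11 · (1 − (0.89665)²) ≈ 3.098e+10 m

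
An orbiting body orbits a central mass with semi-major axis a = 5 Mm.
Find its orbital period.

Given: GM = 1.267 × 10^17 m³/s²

Convert to SI: a = 5 Mm = 5e+06 m.
Kepler's third law: T = 2π √(a³ / GM).
Substituting a = 5e+06 m and GM = 1.267e+17 m³/s²:
T = 2π √((5e+06)³ / 1.267e+17) s
T ≈ 197.4 s = 3.289 minutes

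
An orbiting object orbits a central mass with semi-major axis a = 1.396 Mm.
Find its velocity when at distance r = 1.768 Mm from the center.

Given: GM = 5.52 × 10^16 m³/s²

Convert to SI: a = 1.396 Mm = 1.396e+06 m; r = 1.768 Mm = 1.768e+06 m.
Vis-viva: v = √(GM · (2/r − 1/a)).
2/r − 1/a = 2/1.768e+06 − 1/1.396e+06 = 4.14889e-07 m⁻¹.
v = √(5.52e+16 · 4.14889e-07) m/s ≈ 1.513e+05 m/s = 151.3 km/s.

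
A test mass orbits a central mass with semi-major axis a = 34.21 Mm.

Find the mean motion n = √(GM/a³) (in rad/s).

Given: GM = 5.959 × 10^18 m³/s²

Convert to SI: a = 34.21 Mm = 3.421e+07 m.
n = √(GM / a³).
n = √(5.959e+18 / (3.421e+07)³) rad/s ≈ 0.0122 rad/s.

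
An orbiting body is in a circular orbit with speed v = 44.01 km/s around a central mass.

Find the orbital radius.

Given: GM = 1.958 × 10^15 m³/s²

Convert to SI: v = 44.01 km/s = 44010 m/s.
For a circular orbit, v² = GM / r, so r = GM / v².
r = 1.958e+15 / (44010)² m ≈ 1.011e+06 m = 1.011 Mm.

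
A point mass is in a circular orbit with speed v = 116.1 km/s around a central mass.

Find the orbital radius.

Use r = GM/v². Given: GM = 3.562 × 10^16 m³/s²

Convert to SI: v = 116.1 km/s = 116100 m/s.
For a circular orbit, v² = GM / r, so r = GM / v².
r = 3.562e+16 / (116100)² m ≈ 2.643e+06 m = 2.643 Mm.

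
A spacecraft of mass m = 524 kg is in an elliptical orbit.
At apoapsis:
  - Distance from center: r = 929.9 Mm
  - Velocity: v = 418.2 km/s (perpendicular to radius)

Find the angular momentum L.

Convert to SI: r = 929.9 Mm = 9.299e+08 m; v = 418.2 km/s = 418200 m/s.
Since v is perpendicular to r, L = m · v · r.
L = 524 · 418200 · 9.299e+08 kg·m²/s ≈ 2.038e+17 kg·m²/s.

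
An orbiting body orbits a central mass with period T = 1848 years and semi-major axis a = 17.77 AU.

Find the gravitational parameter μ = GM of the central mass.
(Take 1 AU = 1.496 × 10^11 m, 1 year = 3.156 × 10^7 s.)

Convert to SI: T = 1848 years = 5.83229e+10 s; a = 17.77 AU = 2.65839e+12 m.
GM = 4π² · a³ / T².
GM = 4π² · (2.65839e+12)³ / (5.83229e+10)² m³/s² ≈ 2.18e+17 m³/s² = 2.18 × 10^17 m³/s².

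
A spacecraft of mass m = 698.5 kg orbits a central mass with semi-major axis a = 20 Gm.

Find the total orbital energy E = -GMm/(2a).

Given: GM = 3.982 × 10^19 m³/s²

Convert to SI: a = 20 Gm = 2e+10 m.
E = −GMm / (2a).
E = −3.982e+19 · 698.5 / (2 · 2e+10) J ≈ -6.954e+11 J = -695.4 GJ.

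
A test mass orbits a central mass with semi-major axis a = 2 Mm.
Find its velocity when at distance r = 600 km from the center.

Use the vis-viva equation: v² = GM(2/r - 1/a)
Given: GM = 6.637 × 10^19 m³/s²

Convert to SI: a = 2 Mm = 2e+06 m; r = 600 km = 600000 m.
Vis-viva: v = √(GM · (2/r − 1/a)).
2/r − 1/a = 2/600000 − 1/2e+06 = 2.83333e-06 m⁻¹.
v = √(6.637e+19 · 2.83333e-06) m/s ≈ 1.371e+07 m/s = 1.371e+04 km/s.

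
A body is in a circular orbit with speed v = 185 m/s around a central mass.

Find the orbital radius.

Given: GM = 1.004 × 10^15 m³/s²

For a circular orbit, v² = GM / r, so r = GM / v².
r = 1.004e+15 / (185)² m ≈ 2.934e+10 m = 2.934 × 10^10 m.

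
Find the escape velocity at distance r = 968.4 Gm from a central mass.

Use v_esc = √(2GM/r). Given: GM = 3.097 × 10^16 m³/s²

Convert to SI: r = 968.4 Gm = 9.684e+11 m.
Escape velocity comes from setting total energy to zero: ½v² − GM/r = 0 ⇒ v_esc = √(2GM / r).
v_esc = √(2 · 3.097e+16 / 9.684e+11) m/s ≈ 252.9 m/s = 252.9 m/s.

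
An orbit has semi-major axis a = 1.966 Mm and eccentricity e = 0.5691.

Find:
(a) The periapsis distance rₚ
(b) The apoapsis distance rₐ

Convert to SI: a = 1.966 Mm = 1.966e+06 m.
(a) rₚ = a(1 − e) = 1.966e+06 · (1 − 0.5691) = 1.966e+06 · 0.4309 ≈ 8.471e+05 m = 847.1 km.
(b) rₐ = a(1 + e) = 1.966e+06 · (1 + 0.5691) = 1.966e+06 · 1.5691 ≈ 3.085e+06 m = 3.085 Mm.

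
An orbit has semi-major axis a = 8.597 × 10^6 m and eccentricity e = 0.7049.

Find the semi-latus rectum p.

p = a (1 − e²).
p = 8.597e+06 · (1 − (0.7049)²) = 8.597e+06 · 0.503116 ≈ 4.325e+06 m = 4.325 × 10^6 m.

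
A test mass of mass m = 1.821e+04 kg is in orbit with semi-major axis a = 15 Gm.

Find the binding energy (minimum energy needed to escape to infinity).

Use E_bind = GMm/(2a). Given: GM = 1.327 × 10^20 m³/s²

Convert to SI: a = 15 Gm = 1.5e+10 m.
Total orbital energy is E = −GMm/(2a); binding energy is E_bind = −E = GMm/(2a).
E_bind = 1.327e+20 · 1.821e+04 / (2 · 1.5e+10) J ≈ 8.055e+13 J = 80.55 TJ.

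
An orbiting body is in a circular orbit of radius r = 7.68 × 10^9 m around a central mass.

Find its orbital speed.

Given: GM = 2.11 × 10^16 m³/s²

For a circular orbit, gravity supplies the centripetal force, so v = √(GM / r).
v = √(2.11e+16 / 7.68e+09) m/s ≈ 1658 m/s = 1.658 km/s.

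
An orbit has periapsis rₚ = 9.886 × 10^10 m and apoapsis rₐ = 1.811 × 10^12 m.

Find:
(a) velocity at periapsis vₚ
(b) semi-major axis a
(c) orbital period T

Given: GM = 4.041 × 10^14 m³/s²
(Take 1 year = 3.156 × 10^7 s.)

(a) With a = (rₚ + rₐ)/2 = 9.5493e+11 m, vₚ = √(GM (2/rₚ − 1/a)) = √(4.041e+14 · (2/9.886e+10 − 1/9.5493e+11)) m/s ≈ 88.05 m/s
(b) a = (rₚ + rₐ)/2 = (9.886e+10 + 1.811e+12)/2 ≈ 9.549e+11 m
(c) With a = (rₚ + rₐ)/2 = 9.5493e+11 m, T = 2π √(a³/GM) = 2π √((9.5493e+11)³/4.041e+14) s ≈ 2.917e+11 s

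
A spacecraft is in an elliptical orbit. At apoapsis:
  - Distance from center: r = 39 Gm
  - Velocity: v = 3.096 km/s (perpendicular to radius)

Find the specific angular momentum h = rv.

Convert to SI: r = 39 Gm = 3.9e+10 m; v = 3.096 km/s = 3096 m/s.
With v perpendicular to r, h = r · v.
h = 3.9e+10 · 3096 m²/s ≈ 1.207e+14 m²/s.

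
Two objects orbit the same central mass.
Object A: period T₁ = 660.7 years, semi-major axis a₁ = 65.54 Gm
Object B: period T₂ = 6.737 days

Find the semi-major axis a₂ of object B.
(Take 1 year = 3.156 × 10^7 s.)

Convert to SI: T₁ = 660.7 years = 2.08517e+10 s; a₁ = 65.54 Gm = 6.554e+10 m; T₂ = 6.737 days = 582077 s.
Kepler's third law: (T₁/T₂)² = (a₁/a₂)³ ⇒ a₂ = a₁ · (T₂/T₁)^(2/3).
T₂/T₁ = 582077 / 2.08517e+10 = 2.79151e-05.
a₂ = 6.554e+10 · (2.79151e-05)^(2/3) m ≈ 6.031e+07 m = 60.31 Mm.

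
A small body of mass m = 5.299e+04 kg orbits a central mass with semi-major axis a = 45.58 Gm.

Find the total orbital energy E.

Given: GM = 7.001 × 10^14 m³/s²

Convert to SI: a = 45.58 Gm = 4.558e+10 m.
E = −GMm / (2a).
E = −7.001e+14 · 5.299e+04 / (2 · 4.558e+10) J ≈ -4.07e+08 J = -407 MJ.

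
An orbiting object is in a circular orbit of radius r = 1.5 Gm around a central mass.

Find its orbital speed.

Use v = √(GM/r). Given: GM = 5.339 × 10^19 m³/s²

Convert to SI: r = 1.5 Gm = 1.5e+09 m.
For a circular orbit, gravity supplies the centripetal force, so v = √(GM / r).
v = √(5.339e+19 / 1.5e+09) m/s ≈ 1.887e+05 m/s = 188.7 km/s.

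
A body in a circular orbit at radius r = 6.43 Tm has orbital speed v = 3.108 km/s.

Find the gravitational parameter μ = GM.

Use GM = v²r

Convert to SI: r = 6.43 Tm = 6.43e+12 m; v = 3.108 km/s = 3108 m/s.
For a circular orbit v² = GM/r, so GM = v² · r.
GM = (3108)² · 6.43e+12 m³/s² ≈ 6.211e+19 m³/s² = 6.211 × 10^19 m³/s².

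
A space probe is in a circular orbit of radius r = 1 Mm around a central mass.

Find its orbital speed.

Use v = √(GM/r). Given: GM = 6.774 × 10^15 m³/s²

Convert to SI: r = 1 Mm = 1e+06 m.
For a circular orbit, gravity supplies the centripetal force, so v = √(GM / r).
v = √(6.774e+15 / 1e+06) m/s ≈ 8.23e+04 m/s = 82.3 km/s.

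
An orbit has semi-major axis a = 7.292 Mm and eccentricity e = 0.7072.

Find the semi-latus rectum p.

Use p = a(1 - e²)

Convert to SI: a = 7.292 Mm = 7.292e+06 m.
p = a (1 − e²).
p = 7.292e+06 · (1 − (0.7072)²) = 7.292e+06 · 0.499868 ≈ 3.645e+06 m = 3.645 Mm.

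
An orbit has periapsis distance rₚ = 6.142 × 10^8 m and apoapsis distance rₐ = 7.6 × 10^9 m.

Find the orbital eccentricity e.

e = (rₐ − rₚ) / (rₐ + rₚ).
e = (7.6e+09 − 6.142e+08) / (7.6e+09 + 6.142e+08) = 6.9858e+09 / 8.2142e+09 ≈ 0.8505.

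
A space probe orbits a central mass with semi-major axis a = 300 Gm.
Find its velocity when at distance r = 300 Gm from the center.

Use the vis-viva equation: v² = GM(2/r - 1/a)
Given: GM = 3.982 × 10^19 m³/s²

Convert to SI: a = 300 Gm = 3e+11 m; r = 300 Gm = 3e+11 m.
Vis-viva: v = √(GM · (2/r − 1/a)).
2/r − 1/a = 2/3e+11 − 1/3e+11 = 3.33333e-12 m⁻¹.
v = √(3.982e+19 · 3.33333e-12) m/s ≈ 1.152e+04 m/s = 11.52 km/s.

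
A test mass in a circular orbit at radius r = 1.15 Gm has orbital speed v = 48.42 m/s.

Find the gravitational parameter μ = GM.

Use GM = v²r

Convert to SI: r = 1.15 Gm = 1.15e+09 m.
For a circular orbit v² = GM/r, so GM = v² · r.
GM = (48.42)² · 1.15e+09 m³/s² ≈ 2.696e+12 m³/s² = 2.696 × 10^12 m³/s².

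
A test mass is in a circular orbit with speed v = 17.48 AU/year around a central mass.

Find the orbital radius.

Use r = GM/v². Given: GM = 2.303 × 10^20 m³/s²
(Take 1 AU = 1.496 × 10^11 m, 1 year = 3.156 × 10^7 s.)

Convert to SI: v = 17.48 AU/year = 82858.3 m/s.
For a circular orbit, v² = GM / r, so r = GM / v².
r = 2.303e+20 / (82858.3)² m ≈ 3.354e+10 m = 0.2242 AU.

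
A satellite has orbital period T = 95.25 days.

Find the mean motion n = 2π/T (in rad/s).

Convert to SI: T = 95.25 days = 8.2296e+06 s.
n = 2π / T.
n = 2π / 8.2296e+06 s ≈ 7.635e-07 rad/s.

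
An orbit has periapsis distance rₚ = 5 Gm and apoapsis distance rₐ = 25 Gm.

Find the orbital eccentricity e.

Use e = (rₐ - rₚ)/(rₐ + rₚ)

Convert to SI: rₚ = 5 Gm = 5e+09 m; rₐ = 25 Gm = 2.5e+10 m.
e = (rₐ − rₚ) / (rₐ + rₚ).
e = (2.5e+10 − 5e+09) / (2.5e+10 + 5e+09) = 2e+10 / 3e+10 ≈ 0.6667.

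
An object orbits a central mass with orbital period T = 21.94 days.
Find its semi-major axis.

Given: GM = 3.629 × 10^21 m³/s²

Convert to SI: T = 21.94 days = 1.89562e+06 s.
Invert Kepler's third law: a = (GM · T² / (4π²))^(1/3).
Substituting T = 1.89562e+06 s and GM = 3.629e+21 m³/s²:
a = (3.629e+21 · (1.89562e+06)² / (4π²))^(1/3) m
a ≈ 6.913e+10 m = 69.13 Gm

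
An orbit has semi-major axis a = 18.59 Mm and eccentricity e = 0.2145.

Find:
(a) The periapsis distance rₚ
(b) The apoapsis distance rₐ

Convert to SI: a = 18.59 Mm = 1.859e+07 m.
(a) rₚ = a(1 − e) = 1.859e+07 · (1 − 0.2145) = 1.859e+07 · 0.7855 ≈ 1.46e+07 m = 14.6 Mm.
(b) rₐ = a(1 + e) = 1.859e+07 · (1 + 0.2145) = 1.859e+07 · 1.2145 ≈ 2.258e+07 m = 22.58 Mm.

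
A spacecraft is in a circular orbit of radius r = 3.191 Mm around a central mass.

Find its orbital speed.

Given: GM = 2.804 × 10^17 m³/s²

Convert to SI: r = 3.191 Mm = 3.191e+06 m.
For a circular orbit, gravity supplies the centripetal force, so v = √(GM / r).
v = √(2.804e+17 / 3.191e+06) m/s ≈ 2.964e+05 m/s = 296.4 km/s.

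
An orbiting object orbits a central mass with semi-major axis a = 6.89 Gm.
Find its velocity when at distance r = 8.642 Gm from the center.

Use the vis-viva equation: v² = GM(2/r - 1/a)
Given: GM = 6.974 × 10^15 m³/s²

Convert to SI: a = 6.89 Gm = 6.89e+09 m; r = 8.642 Gm = 8.642e+09 m.
Vis-viva: v = √(GM · (2/r − 1/a)).
2/r − 1/a = 2/8.642e+09 − 1/6.89e+09 = 8.629e-11 m⁻¹.
v = √(6.974e+15 · 8.629e-11) m/s ≈ 775.7 m/s = 775.7 m/s.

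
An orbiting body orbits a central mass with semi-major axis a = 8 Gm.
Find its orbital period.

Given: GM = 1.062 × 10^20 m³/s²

Convert to SI: a = 8 Gm = 8e+09 m.
Kepler's third law: T = 2π √(a³ / GM).
Substituting a = 8e+09 m and GM = 1.062e+20 m³/s²:
T = 2π √((8e+09)³ / 1.062e+20) s
T ≈ 4.363e+05 s = 5.049 days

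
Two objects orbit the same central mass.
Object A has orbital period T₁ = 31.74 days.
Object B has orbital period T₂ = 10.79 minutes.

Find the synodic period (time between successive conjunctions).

Convert to SI: T₁ = 31.74 days = 2.74234e+06 s; T₂ = 10.79 minutes = 647.4 s.
T_syn = |T₁ · T₂ / (T₁ − T₂)|.
T_syn = |2.74234e+06 · 647.4 / (2.74234e+06 − 647.4)| s ≈ 647.6 s = 10.79 minutes.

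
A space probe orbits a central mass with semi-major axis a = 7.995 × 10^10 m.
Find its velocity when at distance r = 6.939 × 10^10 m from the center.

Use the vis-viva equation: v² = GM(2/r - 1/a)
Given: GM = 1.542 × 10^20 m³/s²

Vis-viva: v = √(GM · (2/r − 1/a)).
2/r − 1/a = 2/6.939e+10 − 1/7.995e+10 = 1.63148e-11 m⁻¹.
v = √(1.542e+20 · 1.63148e-11) m/s ≈ 5.016e+04 m/s = 50.16 km/s.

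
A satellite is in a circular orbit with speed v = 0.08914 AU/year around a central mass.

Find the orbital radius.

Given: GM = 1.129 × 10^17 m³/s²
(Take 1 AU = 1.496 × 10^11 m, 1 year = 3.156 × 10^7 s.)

Convert to SI: v = 0.08914 AU/year = 422.539 m/s.
For a circular orbit, v² = GM / r, so r = GM / v².
r = 1.129e+17 / (422.539)² m ≈ 6.324e+11 m = 4.227 AU.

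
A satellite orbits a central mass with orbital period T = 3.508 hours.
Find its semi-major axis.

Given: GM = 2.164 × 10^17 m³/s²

Convert to SI: T = 3.508 hours = 12628.8 s.
Invert Kepler's third law: a = (GM · T² / (4π²))^(1/3).
Substituting T = 12628.8 s and GM = 2.164e+17 m³/s²:
a = (2.164e+17 · (12628.8)² / (4π²))^(1/3) m
a ≈ 9.562e+07 m = 9.562 × 10^7 m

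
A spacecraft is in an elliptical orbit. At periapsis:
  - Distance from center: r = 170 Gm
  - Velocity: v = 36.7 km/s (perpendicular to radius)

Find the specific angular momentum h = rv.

Convert to SI: r = 170 Gm = 1.7e+11 m; v = 36.7 km/s = 36700 m/s.
With v perpendicular to r, h = r · v.
h = 1.7e+11 · 36700 m²/s ≈ 6.239e+15 m²/s.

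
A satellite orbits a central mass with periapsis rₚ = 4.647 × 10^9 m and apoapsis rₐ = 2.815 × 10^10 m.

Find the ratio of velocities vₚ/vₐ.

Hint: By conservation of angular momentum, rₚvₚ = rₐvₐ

Conservation of angular momentum gives rₚvₚ = rₐvₐ, so vₚ/vₐ = rₐ/rₚ.
vₚ/vₐ = 2.815e+10 / 4.647e+09 ≈ 6.058.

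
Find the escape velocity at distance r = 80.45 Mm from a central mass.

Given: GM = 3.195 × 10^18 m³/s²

Convert to SI: r = 80.45 Mm = 8.045e+07 m.
Escape velocity comes from setting total energy to zero: ½v² − GM/r = 0 ⇒ v_esc = √(2GM / r).
v_esc = √(2 · 3.195e+18 / 8.045e+07) m/s ≈ 2.818e+05 m/s = 281.8 km/s.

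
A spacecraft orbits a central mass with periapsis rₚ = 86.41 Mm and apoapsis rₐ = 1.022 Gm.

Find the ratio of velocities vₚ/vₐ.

Convert to SI: rₚ = 86.41 Mm = 8.641e+07 m; rₐ = 1.022 Gm = 1.022e+09 m.
Conservation of angular momentum gives rₚvₚ = rₐvₐ, so vₚ/vₐ = rₐ/rₚ.
vₚ/vₐ = 1.022e+09 / 8.641e+07 ≈ 11.83.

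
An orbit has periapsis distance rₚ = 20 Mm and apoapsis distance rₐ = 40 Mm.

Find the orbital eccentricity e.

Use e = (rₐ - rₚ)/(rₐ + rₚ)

Convert to SI: rₚ = 20 Mm = 2e+07 m; rₐ = 40 Mm = 4e+07 m.
e = (rₐ − rₚ) / (rₐ + rₚ).
e = (4e+07 − 2e+07) / (4e+07 + 2e+07) = 2e+07 / 6e+07 ≈ 0.3333.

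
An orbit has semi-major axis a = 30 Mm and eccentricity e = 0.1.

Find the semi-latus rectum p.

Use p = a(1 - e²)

Convert to SI: a = 30 Mm = 3e+07 m.
p = a (1 − e²).
p = 3e+07 · (1 − (0.1)²) = 3e+07 · 0.99 ≈ 2.97e+07 m = 29.7 Mm.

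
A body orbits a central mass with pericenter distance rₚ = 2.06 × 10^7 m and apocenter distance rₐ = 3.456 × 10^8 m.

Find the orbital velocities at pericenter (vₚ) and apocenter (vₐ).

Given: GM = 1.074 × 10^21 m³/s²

Use the vis-viva equation v² = GM(2/r − 1/a) with a = (rₚ + rₐ)/2 = (2.06e+07 + 3.456e+08)/2 = 1.831e+08 m.
vₚ = √(GM · (2/rₚ − 1/a)) = √(1.074e+21 · (2/2.06e+07 − 1/1.831e+08)) m/s ≈ 9.92e+06 m/s = 9920 km/s.
vₐ = √(GM · (2/rₐ − 1/a)) = √(1.074e+21 · (2/3.456e+08 − 1/1.831e+08)) m/s ≈ 5.913e+05 m/s = 591.3 km/s.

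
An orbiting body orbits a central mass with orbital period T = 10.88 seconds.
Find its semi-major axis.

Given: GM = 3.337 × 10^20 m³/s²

Invert Kepler's third law: a = (GM · T² / (4π²))^(1/3).
Substituting T = 10.88 s and GM = 3.337e+20 m³/s²:
a = (3.337e+20 · (10.88)² / (4π²))^(1/3) m
a ≈ 1e+07 m = 10 Mm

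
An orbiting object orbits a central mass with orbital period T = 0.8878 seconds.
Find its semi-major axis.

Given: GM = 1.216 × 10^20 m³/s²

Invert Kepler's third law: a = (GM · T² / (4π²))^(1/3).
Substituting T = 0.8878 s and GM = 1.216e+20 m³/s²:
a = (1.216e+20 · (0.8878)² / (4π²))^(1/3) m
a ≈ 1.344e+06 m = 1.344 × 10^6 m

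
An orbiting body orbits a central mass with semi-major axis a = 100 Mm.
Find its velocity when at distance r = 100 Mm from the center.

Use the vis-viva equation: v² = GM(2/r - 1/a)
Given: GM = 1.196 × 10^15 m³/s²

Convert to SI: a = 100 Mm = 1e+08 m; r = 100 Mm = 1e+08 m.
Vis-viva: v = √(GM · (2/r − 1/a)).
2/r − 1/a = 2/1e+08 − 1/1e+08 = 1e-08 m⁻¹.
v = √(1.196e+15 · 1e-08) m/s ≈ 3458 m/s = 3.458 km/s.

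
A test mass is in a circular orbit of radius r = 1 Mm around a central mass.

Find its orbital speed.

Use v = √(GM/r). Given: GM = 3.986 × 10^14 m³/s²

Convert to SI: r = 1 Mm = 1e+06 m.
For a circular orbit, gravity supplies the centripetal force, so v = √(GM / r).
v = √(3.986e+14 / 1e+06) m/s ≈ 1.996e+04 m/s = 19.96 km/s.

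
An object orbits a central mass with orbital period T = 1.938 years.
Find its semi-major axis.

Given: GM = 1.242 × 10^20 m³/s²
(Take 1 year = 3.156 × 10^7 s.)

Convert to SI: T = 1.938 years = 6.11633e+07 s.
Invert Kepler's third law: a = (GM · T² / (4π²))^(1/3).
Substituting T = 6.11633e+07 s and GM = 1.242e+20 m³/s²:
a = (1.242e+20 · (6.11633e+07)² / (4π²))^(1/3) m
a ≈ 2.275e+11 m = 227.5 Gm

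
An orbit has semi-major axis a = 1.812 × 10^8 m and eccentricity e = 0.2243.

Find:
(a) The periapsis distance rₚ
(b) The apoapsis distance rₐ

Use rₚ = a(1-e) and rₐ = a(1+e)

(a) rₚ = a(1 − e) = 1.812e+08 · (1 − 0.2243) = 1.812e+08 · 0.7757 ≈ 1.406e+08 m = 1.406 × 10^8 m.
(b) rₐ = a(1 + e) = 1.812e+08 · (1 + 0.2243) = 1.812e+08 · 1.2243 ≈ 2.218e+08 m = 2.218 × 10^8 m.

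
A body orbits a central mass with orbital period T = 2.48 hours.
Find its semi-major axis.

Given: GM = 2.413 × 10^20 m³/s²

Convert to SI: T = 2.48 hours = 8928 s.
Invert Kepler's third law: a = (GM · T² / (4π²))^(1/3).
Substituting T = 8928 s and GM = 2.413e+20 m³/s²:
a = (2.413e+20 · (8928)² / (4π²))^(1/3) m
a ≈ 7.869e+08 m = 786.9 Mm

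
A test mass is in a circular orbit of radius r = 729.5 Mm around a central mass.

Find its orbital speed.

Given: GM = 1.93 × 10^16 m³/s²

Convert to SI: r = 729.5 Mm = 7.295e+08 m.
For a circular orbit, gravity supplies the centripetal force, so v = √(GM / r).
v = √(1.93e+16 / 7.295e+08) m/s ≈ 5144 m/s = 5.144 km/s.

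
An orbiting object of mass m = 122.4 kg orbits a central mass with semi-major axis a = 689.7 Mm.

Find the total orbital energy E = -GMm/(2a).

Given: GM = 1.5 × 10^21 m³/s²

Convert to SI: a = 689.7 Mm = 6.897e+08 m.
E = −GMm / (2a).
E = −1.5e+21 · 122.4 / (2 · 6.897e+08) J ≈ -1.331e+14 J = -133.1 TJ.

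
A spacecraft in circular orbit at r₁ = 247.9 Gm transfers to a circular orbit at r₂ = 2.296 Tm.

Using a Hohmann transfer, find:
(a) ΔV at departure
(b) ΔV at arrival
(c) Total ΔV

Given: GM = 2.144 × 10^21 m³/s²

Convert to SI: r₁ = 247.9 Gm = 2.479e+11 m; r₂ = 2.296 Tm = 2.296e+12 m.
Transfer semi-major axis: a_t = (r₁ + r₂)/2 = (2.479e+11 + 2.296e+12)/2 = 1.27195e+12 m.
Circular speeds: v₁ = √(GM/r₁) = 92998.1 m/s, v₂ = √(GM/r₂) = 30558.1 m/s.
Transfer speeds (vis-viva v² = GM(2/r − 1/a_t)): v₁ᵗ = 124947 m/s, v₂ᵗ = 13490.6 m/s.
(a) ΔV₁ = |v₁ᵗ − v₁| ≈ 3.195e+04 m/s = 31.95 km/s.
(b) ΔV₂ = |v₂ − v₂ᵗ| ≈ 1.707e+04 m/s = 17.07 km/s.
(c) ΔV_total = ΔV₁ + ΔV₂ ≈ 4.902e+04 m/s = 49.02 km/s.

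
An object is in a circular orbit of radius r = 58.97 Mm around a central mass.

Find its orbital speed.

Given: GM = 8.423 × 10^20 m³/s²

Convert to SI: r = 58.97 Mm = 5.897e+07 m.
For a circular orbit, gravity supplies the centripetal force, so v = √(GM / r).
v = √(8.423e+20 / 5.897e+07) m/s ≈ 3.779e+06 m/s = 3779 km/s.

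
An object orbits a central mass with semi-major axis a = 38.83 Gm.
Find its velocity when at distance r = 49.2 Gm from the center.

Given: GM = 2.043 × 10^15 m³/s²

Convert to SI: a = 38.83 Gm = 3.883e+10 m; r = 49.2 Gm = 4.92e+10 m.
Vis-viva: v = √(GM · (2/r − 1/a)).
2/r − 1/a = 2/4.92e+10 − 1/3.883e+10 = 1.48971e-11 m⁻¹.
v = √(2.043e+15 · 1.48971e-11) m/s ≈ 174.5 m/s = 174.5 m/s.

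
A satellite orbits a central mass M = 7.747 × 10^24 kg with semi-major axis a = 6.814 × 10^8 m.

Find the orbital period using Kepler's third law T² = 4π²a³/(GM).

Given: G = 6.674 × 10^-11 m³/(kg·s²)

GM = G · M = 6.674e-11 · 7.747e+24 = 5.17035e+14 m³/s².
Kepler's third law: T = 2π √(a³ / GM).
Substituting a = 6.814e+08 m and GM = 5.17035e+14 m³/s²:
T = 2π √((6.814e+08)³ / 5.17035e+14) s
T ≈ 4.915e+06 s = 56.89 days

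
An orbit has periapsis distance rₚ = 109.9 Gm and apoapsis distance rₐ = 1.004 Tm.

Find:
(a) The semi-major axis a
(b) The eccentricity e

Convert to SI: rₚ = 109.9 Gm = 1.099e+11 m; rₐ = 1.004 Tm = 1.004e+12 m.
(a) a = (rₚ + rₐ) / 2 = (1.099e+11 + 1.004e+12) / 2 ≈ 5.57e+11 m = 557 Gm.
(b) e = (rₐ − rₚ) / (rₐ + rₚ) = (1.004e+12 − 1.099e+11) / (1.004e+12 + 1.099e+11) ≈ 0.8027.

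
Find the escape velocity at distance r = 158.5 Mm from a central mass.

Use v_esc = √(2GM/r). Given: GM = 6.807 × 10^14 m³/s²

Convert to SI: r = 158.5 Mm = 1.585e+08 m.
Escape velocity comes from setting total energy to zero: ½v² − GM/r = 0 ⇒ v_esc = √(2GM / r).
v_esc = √(2 · 6.807e+14 / 1.585e+08) m/s ≈ 2931 m/s = 2.931 km/s.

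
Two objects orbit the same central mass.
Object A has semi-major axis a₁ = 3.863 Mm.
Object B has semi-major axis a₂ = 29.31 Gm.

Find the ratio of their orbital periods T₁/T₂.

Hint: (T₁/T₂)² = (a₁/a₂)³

Convert to SI: a₁ = 3.863 Mm = 3.863e+06 m; a₂ = 29.31 Gm = 2.931e+10 m.
From Kepler's third law, (T₁/T₂)² = (a₁/a₂)³, so T₁/T₂ = (a₁/a₂)^(3/2).
a₁/a₂ = 3.863e+06 / 2.931e+10 = 0.000131798.
T₁/T₂ = (0.000131798)^(3/2) ≈ 1.513e-06.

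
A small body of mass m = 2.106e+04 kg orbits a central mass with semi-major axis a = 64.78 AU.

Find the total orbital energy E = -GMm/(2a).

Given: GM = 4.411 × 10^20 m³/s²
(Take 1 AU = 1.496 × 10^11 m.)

Convert to SI: a = 64.78 AU = 9.69109e+12 m.
E = −GMm / (2a).
E = −4.411e+20 · 2.106e+04 / (2 · 9.69109e+12) J ≈ -4.793e+11 J = -479.3 GJ.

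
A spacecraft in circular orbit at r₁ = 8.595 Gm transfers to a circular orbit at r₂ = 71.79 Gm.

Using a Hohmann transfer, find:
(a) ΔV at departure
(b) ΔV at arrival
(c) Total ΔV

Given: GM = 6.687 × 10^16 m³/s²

Convert to SI: r₁ = 8.595 Gm = 8.595e+09 m; r₂ = 71.79 Gm = 7.179e+10 m.
Transfer semi-major axis: a_t = (r₁ + r₂)/2 = (8.595e+09 + 7.179e+10)/2 = 4.01925e+10 m.
Circular speeds: v₁ = √(GM/r₁) = 2789.28 m/s, v₂ = √(GM/r₂) = 965.125 m/s.
Transfer speeds (vis-viva v² = GM(2/r − 1/a_t)): v₁ᵗ = 3727.8 m/s, v₂ᵗ = 446.307 m/s.
(a) ΔV₁ = |v₁ᵗ − v₁| ≈ 938.5 m/s = 938.5 m/s.
(b) ΔV₂ = |v₂ − v₂ᵗ| ≈ 518.8 m/s = 518.8 m/s.
(c) ΔV_total = ΔV₁ + ΔV₂ ≈ 1457 m/s = 1.457 km/s.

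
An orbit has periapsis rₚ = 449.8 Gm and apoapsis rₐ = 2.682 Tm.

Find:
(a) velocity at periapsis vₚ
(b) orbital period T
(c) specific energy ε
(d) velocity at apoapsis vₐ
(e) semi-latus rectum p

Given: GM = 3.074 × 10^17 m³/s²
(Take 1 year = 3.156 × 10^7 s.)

Convert to SI: rₚ = 449.8 Gm = 4.498e+11 m; rₐ = 2.682 Tm = 2.682e+12 m.
(a) With a = (rₚ + rₐ)/2 = 1.5659e+12 m, vₚ = √(GM (2/rₚ − 1/a)) = √(3.074e+17 · (2/4.498e+11 − 1/1.5659e+12)) m/s ≈ 1082 m/s
(b) With a = (rₚ + rₐ)/2 = 1.5659e+12 m, T = 2π √(a³/GM) = 2π √((1.5659e+12)³/3.074e+17) s ≈ 2.221e+10 s
(c) With a = (rₚ + rₐ)/2 = 1.5659e+12 m, ε = −GM/(2a) = −3.074e+17/(2 · 1.5659e+12) J/kg ≈ -9.815e+04 J/kg
(d) With a = (rₚ + rₐ)/2 = 1.5659e+12 m, vₐ = √(GM (2/rₐ − 1/a)) = √(3.074e+17 · (2/2.682e+12 − 1/1.5659e+12)) m/s ≈ 181.4 m/s
(e) From a = (rₚ + rₐ)/2 = 1.5659e+12 m and e = (rₐ − rₚ)/(rₐ + rₚ) = 0.712753, p = a(1 − e²) = 1.5659e+12 · (1 − (0.712753)²) ≈ 7.704e+11 m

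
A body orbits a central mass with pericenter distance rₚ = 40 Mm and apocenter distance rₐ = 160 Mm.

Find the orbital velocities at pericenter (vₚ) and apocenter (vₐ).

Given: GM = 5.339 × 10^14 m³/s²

Convert to SI: rₚ = 40 Mm = 4e+07 m; rₐ = 160 Mm = 1.6e+08 m.
Use the vis-viva equation v² = GM(2/r − 1/a) with a = (rₚ + rₐ)/2 = (4e+07 + 1.6e+08)/2 = 1e+08 m.
vₚ = √(GM · (2/rₚ − 1/a)) = √(5.339e+14 · (2/4e+07 − 1/1e+08)) m/s ≈ 4621 m/s = 4.621 km/s.
vₐ = √(GM · (2/rₐ − 1/a)) = √(5.339e+14 · (2/1.6e+08 − 1/1e+08)) m/s ≈ 1155 m/s = 1.155 km/s.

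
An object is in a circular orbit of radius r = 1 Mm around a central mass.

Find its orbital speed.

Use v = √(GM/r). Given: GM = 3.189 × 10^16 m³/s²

Convert to SI: r = 1 Mm = 1e+06 m.
For a circular orbit, gravity supplies the centripetal force, so v = √(GM / r).
v = √(3.189e+16 / 1e+06) m/s ≈ 1.786e+05 m/s = 178.6 km/s.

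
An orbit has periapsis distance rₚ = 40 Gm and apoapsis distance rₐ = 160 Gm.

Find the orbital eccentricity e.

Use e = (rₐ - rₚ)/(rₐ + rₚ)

Convert to SI: rₚ = 40 Gm = 4e+10 m; rₐ = 160 Gm = 1.6e+11 m.
e = (rₐ − rₚ) / (rₐ + rₚ).
e = (1.6e+11 − 4e+10) / (1.6e+11 + 4e+10) = 1.2e+11 / 2e+11 ≈ 0.6.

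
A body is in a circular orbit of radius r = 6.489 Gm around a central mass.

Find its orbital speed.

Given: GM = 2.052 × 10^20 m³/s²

Convert to SI: r = 6.489 Gm = 6.489e+09 m.
For a circular orbit, gravity supplies the centripetal force, so v = √(GM / r).
v = √(2.052e+20 / 6.489e+09) m/s ≈ 1.778e+05 m/s = 177.8 km/s.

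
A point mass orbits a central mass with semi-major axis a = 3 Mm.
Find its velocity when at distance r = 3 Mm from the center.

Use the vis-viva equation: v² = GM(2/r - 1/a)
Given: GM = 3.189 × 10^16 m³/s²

Convert to SI: a = 3 Mm = 3e+06 m; r = 3 Mm = 3e+06 m.
Vis-viva: v = √(GM · (2/r − 1/a)).
2/r − 1/a = 2/3e+06 − 1/3e+06 = 3.33333e-07 m⁻¹.
v = √(3.189e+16 · 3.33333e-07) m/s ≈ 1.031e+05 m/s = 103.1 km/s.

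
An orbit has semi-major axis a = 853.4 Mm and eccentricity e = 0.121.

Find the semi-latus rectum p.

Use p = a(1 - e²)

Convert to SI: a = 853.4 Mm = 8.534e+08 m.
p = a (1 − e²).
p = 8.534e+08 · (1 − (0.121)²) = 8.534e+08 · 0.985359 ≈ 8.409e+08 m = 840.9 Mm.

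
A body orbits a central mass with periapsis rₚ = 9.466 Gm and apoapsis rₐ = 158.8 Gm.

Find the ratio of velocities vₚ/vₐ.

Convert to SI: rₚ = 9.466 Gm = 9.466e+09 m; rₐ = 158.8 Gm = 1.588e+11 m.
Conservation of angular momentum gives rₚvₚ = rₐvₐ, so vₚ/vₐ = rₐ/rₚ.
vₚ/vₐ = 1.588e+11 / 9.466e+09 ≈ 16.78.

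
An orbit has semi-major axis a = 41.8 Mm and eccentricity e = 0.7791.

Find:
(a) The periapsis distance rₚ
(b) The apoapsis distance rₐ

Convert to SI: a = 41.8 Mm = 4.18e+07 m.
(a) rₚ = a(1 − e) = 4.18e+07 · (1 − 0.7791) = 4.18e+07 · 0.2209 ≈ 9.234e+06 m = 9.234 Mm.
(b) rₐ = a(1 + e) = 4.18e+07 · (1 + 0.7791) = 4.18e+07 · 1.7791 ≈ 7.437e+07 m = 74.37 Mm.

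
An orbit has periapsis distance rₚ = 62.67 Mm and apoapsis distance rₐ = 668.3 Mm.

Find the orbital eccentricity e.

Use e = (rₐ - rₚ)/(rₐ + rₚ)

Convert to SI: rₚ = 62.67 Mm = 6.267e+07 m; rₐ = 668.3 Mm = 6.683e+08 m.
e = (rₐ − rₚ) / (rₐ + rₚ).
e = (6.683e+08 − 6.267e+07) / (6.683e+08 + 6.267e+07) = 6.0563e+08 / 7.3097e+08 ≈ 0.8285.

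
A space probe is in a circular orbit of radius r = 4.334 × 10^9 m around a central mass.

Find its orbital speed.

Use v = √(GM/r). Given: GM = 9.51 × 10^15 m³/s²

For a circular orbit, gravity supplies the centripetal force, so v = √(GM / r).
v = √(9.51e+15 / 4.334e+09) m/s ≈ 1481 m/s = 1.481 km/s.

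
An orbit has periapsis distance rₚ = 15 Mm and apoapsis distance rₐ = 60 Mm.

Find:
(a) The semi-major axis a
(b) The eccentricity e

Convert to SI: rₚ = 15 Mm = 1.5e+07 m; rₐ = 60 Mm = 6e+07 m.
(a) a = (rₚ + rₐ) / 2 = (1.5e+07 + 6e+07) / 2 ≈ 3.75e+07 m = 37.5 Mm.
(b) e = (rₐ − rₚ) / (rₐ + rₚ) = (6e+07 − 1.5e+07) / (6e+07 + 1.5e+07) ≈ 0.6.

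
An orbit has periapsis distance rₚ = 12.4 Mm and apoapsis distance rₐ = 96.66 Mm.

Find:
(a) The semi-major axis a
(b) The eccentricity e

Convert to SI: rₚ = 12.4 Mm = 1.24e+07 m; rₐ = 96.66 Mm = 9.666e+07 m.
(a) a = (rₚ + rₐ) / 2 = (1.24e+07 + 9.666e+07) / 2 ≈ 5.453e+07 m = 54.53 Mm.
(b) e = (rₐ − rₚ) / (rₐ + rₚ) = (9.666e+07 − 1.24e+07) / (9.666e+07 + 1.24e+07) ≈ 0.7726.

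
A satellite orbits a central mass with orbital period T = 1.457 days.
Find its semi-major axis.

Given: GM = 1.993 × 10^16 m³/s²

Convert to SI: T = 1.457 days = 125885 s.
Invert Kepler's third law: a = (GM · T² / (4π²))^(1/3).
Substituting T = 125885 s and GM = 1.993e+16 m³/s²:
a = (1.993e+16 · (125885)² / (4π²))^(1/3) m
a ≈ 2e+08 m = 200 Mm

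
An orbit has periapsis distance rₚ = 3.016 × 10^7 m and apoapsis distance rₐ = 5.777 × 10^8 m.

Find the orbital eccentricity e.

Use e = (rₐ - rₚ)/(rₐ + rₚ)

e = (rₐ − rₚ) / (rₐ + rₚ).
e = (5.777e+08 − 3.016e+07) / (5.777e+08 + 3.016e+07) = 5.4754e+08 / 6.0786e+08 ≈ 0.9008.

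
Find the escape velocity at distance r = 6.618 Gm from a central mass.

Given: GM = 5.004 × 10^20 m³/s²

Convert to SI: r = 6.618 Gm = 6.618e+09 m.
Escape velocity comes from setting total energy to zero: ½v² − GM/r = 0 ⇒ v_esc = √(2GM / r).
v_esc = √(2 · 5.004e+20 / 6.618e+09) m/s ≈ 3.889e+05 m/s = 388.9 km/s.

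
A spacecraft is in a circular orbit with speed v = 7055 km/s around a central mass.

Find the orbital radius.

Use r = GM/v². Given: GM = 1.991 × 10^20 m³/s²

Convert to SI: v = 7055 km/s = 7.055e+06 m/s.
For a circular orbit, v² = GM / r, so r = GM / v².
r = 1.991e+20 / (7.055e+06)² m ≈ 4e+06 m = 4 Mm.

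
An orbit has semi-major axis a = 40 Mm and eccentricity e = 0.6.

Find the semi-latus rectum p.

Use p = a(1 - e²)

Convert to SI: a = 40 Mm = 4e+07 m.
p = a (1 − e²).
p = 4e+07 · (1 − (0.6)²) = 4e+07 · 0.64 ≈ 2.56e+07 m = 25.6 Mm.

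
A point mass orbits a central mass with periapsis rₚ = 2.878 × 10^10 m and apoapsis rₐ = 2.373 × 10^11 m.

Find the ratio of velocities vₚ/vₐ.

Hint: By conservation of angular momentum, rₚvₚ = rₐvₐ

Conservation of angular momentum gives rₚvₚ = rₐvₐ, so vₚ/vₐ = rₐ/rₚ.
vₚ/vₐ = 2.373e+11 / 2.878e+10 ≈ 8.245.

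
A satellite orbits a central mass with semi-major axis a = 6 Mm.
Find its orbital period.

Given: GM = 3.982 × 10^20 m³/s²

Convert to SI: a = 6 Mm = 6e+06 m.
Kepler's third law: T = 2π √(a³ / GM).
Substituting a = 6e+06 m and GM = 3.982e+20 m³/s²:
T = 2π √((6e+06)³ / 3.982e+20) s
T ≈ 4.628 s = 4.628 seconds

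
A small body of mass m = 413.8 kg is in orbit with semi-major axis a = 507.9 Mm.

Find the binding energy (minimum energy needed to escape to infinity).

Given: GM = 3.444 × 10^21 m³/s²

Convert to SI: a = 507.9 Mm = 5.079e+08 m.
Total orbital energy is E = −GMm/(2a); binding energy is E_bind = −E = GMm/(2a).
E_bind = 3.444e+21 · 413.8 / (2 · 5.079e+08) J ≈ 1.403e+15 J = 1.403 PJ.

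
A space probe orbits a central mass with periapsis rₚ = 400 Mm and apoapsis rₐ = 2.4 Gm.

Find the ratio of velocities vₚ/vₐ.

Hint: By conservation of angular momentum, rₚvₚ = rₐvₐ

Convert to SI: rₚ = 400 Mm = 4e+08 m; rₐ = 2.4 Gm = 2.4e+09 m.
Conservation of angular momentum gives rₚvₚ = rₐvₐ, so vₚ/vₐ = rₐ/rₚ.
vₚ/vₐ = 2.4e+09 / 4e+08 ≈ 6.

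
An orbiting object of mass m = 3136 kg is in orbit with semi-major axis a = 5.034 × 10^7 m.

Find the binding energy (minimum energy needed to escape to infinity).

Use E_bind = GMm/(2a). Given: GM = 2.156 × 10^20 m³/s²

Total orbital energy is E = −GMm/(2a); binding energy is E_bind = −E = GMm/(2a).
E_bind = 2.156e+20 · 3136 / (2 · 5.034e+07) J ≈ 6.716e+15 J = 6.716 PJ.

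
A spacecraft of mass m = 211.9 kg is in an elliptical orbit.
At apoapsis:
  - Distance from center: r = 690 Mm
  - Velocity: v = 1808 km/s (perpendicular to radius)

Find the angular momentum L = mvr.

Convert to SI: r = 690 Mm = 6.9e+08 m; v = 1808 km/s = 1.808e+06 m/s.
Since v is perpendicular to r, L = m · v · r.
L = 211.9 · 1.808e+06 · 6.9e+08 kg·m²/s ≈ 2.643e+17 kg·m²/s.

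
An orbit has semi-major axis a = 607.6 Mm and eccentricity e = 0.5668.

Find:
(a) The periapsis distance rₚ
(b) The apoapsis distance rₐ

Convert to SI: a = 607.6 Mm = 6.076e+08 m.
(a) rₚ = a(1 − e) = 6.076e+08 · (1 − 0.5668) = 6.076e+08 · 0.4332 ≈ 2.632e+08 m = 263.2 Mm.
(b) rₐ = a(1 + e) = 6.076e+08 · (1 + 0.5668) = 6.076e+08 · 1.5668 ≈ 9.52e+08 m = 952 Mm.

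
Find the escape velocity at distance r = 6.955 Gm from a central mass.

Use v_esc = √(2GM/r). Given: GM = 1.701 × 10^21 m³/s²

Convert to SI: r = 6.955 Gm = 6.955e+09 m.
Escape velocity comes from setting total energy to zero: ½v² − GM/r = 0 ⇒ v_esc = √(2GM / r).
v_esc = √(2 · 1.701e+21 / 6.955e+09) m/s ≈ 6.994e+05 m/s = 699.4 km/s.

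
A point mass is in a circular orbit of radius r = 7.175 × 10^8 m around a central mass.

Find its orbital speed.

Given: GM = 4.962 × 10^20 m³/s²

For a circular orbit, gravity supplies the centripetal force, so v = √(GM / r).
v = √(4.962e+20 / 7.175e+08) m/s ≈ 8.316e+05 m/s = 831.6 km/s.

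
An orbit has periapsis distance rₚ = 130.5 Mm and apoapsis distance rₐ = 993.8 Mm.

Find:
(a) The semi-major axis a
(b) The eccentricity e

Convert to SI: rₚ = 130.5 Mm = 1.305e+08 m; rₐ = 993.8 Mm = 9.938e+08 m.
(a) a = (rₚ + rₐ) / 2 = (1.305e+08 + 9.938e+08) / 2 ≈ 5.622e+08 m = 562.1 Mm.
(b) e = (rₐ − rₚ) / (rₐ + rₚ) = (9.938e+08 − 1.305e+08) / (9.938e+08 + 1.305e+08) ≈ 0.7679.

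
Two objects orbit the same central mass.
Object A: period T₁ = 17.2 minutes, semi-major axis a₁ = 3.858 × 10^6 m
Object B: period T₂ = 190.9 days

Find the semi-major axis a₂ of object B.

Convert to SI: T₁ = 17.2 minutes = 1032 s; T₂ = 190.9 days = 1.64938e+07 s.
Kepler's third law: (T₁/T₂)² = (a₁/a₂)³ ⇒ a₂ = a₁ · (T₂/T₁)^(2/3).
T₂/T₁ = 1.64938e+07 / 1032 = 15982.3.
a₂ = 3.858e+06 · (15982.3)^(2/3) m ≈ 2.448e+09 m = 2.448 × 10^9 m.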